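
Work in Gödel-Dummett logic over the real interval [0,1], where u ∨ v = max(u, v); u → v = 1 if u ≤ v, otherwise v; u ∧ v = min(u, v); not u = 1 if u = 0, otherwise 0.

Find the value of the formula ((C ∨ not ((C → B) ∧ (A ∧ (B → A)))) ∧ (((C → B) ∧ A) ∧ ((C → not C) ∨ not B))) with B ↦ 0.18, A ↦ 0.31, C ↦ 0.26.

0.00

(C → B): 0.26 > 0.18, so result = 0.18
(B → A): 0.18 ≤ 0.31, so result = 1
(A ∧ (B → A)) = min(0.31, 1) = 0.31
((C → B) ∧ (A ∧ (B → A))) = min(0.18, 0.31) = 0.18
not ((C → B) ∧ (A ∧ (B → A))): Gödel ¬ of 0.18 = 0 (operand ≠ 0)
(C ∨ not ((C → B) ∧ (A ∧ (B → A)))) = max(0.26, 0) = 0.26
(C → B): 0.26 > 0.18, so result = 0.18
((C → B) ∧ A) = min(0.18, 0.31) = 0.18
not C: Gödel ¬ of 0.26 = 0 (operand ≠ 0)
(C → not C): 0.26 > 0, so result = 0
not B: Gödel ¬ of 0.18 = 0 (operand ≠ 0)
((C → not C) ∨ not B) = max(0, 0) = 0
(((C → B) ∧ A) ∧ ((C → not C) ∨ not B)) = min(0.18, 0) = 0
((C ∨ not ((C → B) ∧ (A ∧ (B → A)))) ∧ (((C → B) ∧ A) ∧ ((C → not C) ∨ not B))) = min(0.26, 0) = 0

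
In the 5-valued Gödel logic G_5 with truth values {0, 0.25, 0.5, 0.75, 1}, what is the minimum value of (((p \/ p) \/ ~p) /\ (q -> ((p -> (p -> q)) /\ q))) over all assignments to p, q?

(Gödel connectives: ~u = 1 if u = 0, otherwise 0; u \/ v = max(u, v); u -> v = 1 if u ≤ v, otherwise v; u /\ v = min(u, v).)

The minimum is attained at p = 0.25, q = 0:
  (p \/ p) = max(0.25, 0.25) = 0.25
  ~p: Gödel ¬ of 0.25 = 0 (operand ≠ 0)
  ((p \/ p) \/ ~p) = max(0.25, 0) = 0.25
  (p -> q): 0.25 > 0, so result = 0
  (p -> (p -> q)): 0.25 > 0, so result = 0
  ((p -> (p -> q)) /\ q) = min(0, 0) = 0
  (q -> ((p -> (p -> q)) /\ q)): 0 ≤ 0, so result = 1
  (((p \/ p) \/ ~p) /\ (q -> ((p -> (p -> q)) /\ q))) = min(0.25, 1) = 0.25
Checking all 25 assignments confirms none give a value below 0.25.

0.25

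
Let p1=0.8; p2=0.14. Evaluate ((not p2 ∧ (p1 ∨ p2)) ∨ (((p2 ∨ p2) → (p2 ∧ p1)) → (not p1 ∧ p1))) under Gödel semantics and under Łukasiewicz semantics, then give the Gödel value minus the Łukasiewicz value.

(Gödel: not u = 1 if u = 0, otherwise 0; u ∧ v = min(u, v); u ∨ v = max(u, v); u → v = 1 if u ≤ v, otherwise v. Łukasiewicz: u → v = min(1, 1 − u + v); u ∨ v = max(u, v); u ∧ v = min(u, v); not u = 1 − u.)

Gödel evaluation:
  not p2: Gödel ¬ of 0.14 = 0 (operand ≠ 0)
  (p1 ∨ p2) = max(0.8, 0.14) = 0.8
  (not p2 ∧ (p1 ∨ p2)) = min(0, 0.8) = 0
  (p2 ∨ p2) = max(0.14, 0.14) = 0.14
  (p2 ∧ p1) = min(0.14, 0.8) = 0.14
  ((p2 ∨ p2) → (p2 ∧ p1)): 0.14 ≤ 0.14, so result = 1
  not p1: Gödel ¬ of 0.8 = 0 (operand ≠ 0)
  (not p1 ∧ p1) = min(0, 0.8) = 0
  (((p2 ∨ p2) → (p2 ∧ p1)) → (not p1 ∧ p1)): 1 > 0, so result = 0
  ((not p2 ∧ (p1 ∨ p2)) ∨ (((p2 ∨ p2) → (p2 ∧ p1)) → (not p1 ∧ p1))) = max(0, 0) = 0
  Gödel value = 0
Łukasiewicz evaluation:
  not p2: Łukasiewicz ¬ gives 1 − 0.14 = 0.86
  (p1 ∨ p2) = max(0.8, 0.14) = 0.8
  (not p2 ∧ (p1 ∨ p2)) = min(0.86, 0.8) = 0.8
  (p2 ∨ p2) = max(0.14, 0.14) = 0.14
  (p2 ∧ p1) = min(0.14, 0.8) = 0.14
  ((p2 ∨ p2) → (p2 ∧ p1)): min(1, 1 − 0.14 + 0.14) = 1
  not p1: Łukasiewicz ¬ gives 1 − 0.8 = 0.2
  (not p1 ∧ p1) = min(0.2, 0.8) = 0.2
  (((p2 ∨ p2) → (p2 ∧ p1)) → (not p1 ∧ p1)): min(1, 1 − 1 + 0.2) = 0.2
  ((not p2 ∧ (p1 ∨ p2)) ∨ (((p2 ∨ p2) → (p2 ∧ p1)) → (not p1 ∧ p1))) = max(0.8, 0.2) = 0.8
  Łukasiewicz value = 0.8
Difference: 0 − 0.8 = -0.80

-0.80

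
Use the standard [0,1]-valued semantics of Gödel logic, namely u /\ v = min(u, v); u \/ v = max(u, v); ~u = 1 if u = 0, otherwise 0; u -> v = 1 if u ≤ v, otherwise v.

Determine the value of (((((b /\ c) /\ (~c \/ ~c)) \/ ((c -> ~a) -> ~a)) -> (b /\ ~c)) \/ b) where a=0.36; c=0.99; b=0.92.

(b /\ c) = min(0.92, 0.99) = 0.92
~c: Gödel ¬ of 0.99 = 0 (operand ≠ 0)
~c: Gödel ¬ of 0.99 = 0 (operand ≠ 0)
(~c \/ ~c) = max(0, 0) = 0
((b /\ c) /\ (~c \/ ~c)) = min(0.92, 0) = 0
~a: Gödel ¬ of 0.36 = 0 (operand ≠ 0)
(c -> ~a): 0.99 > 0, so result = 0
~a: Gödel ¬ of 0.36 = 0 (operand ≠ 0)
((c -> ~a) -> ~a): 0 ≤ 0, so result = 1
(((b /\ c) /\ (~c \/ ~c)) \/ ((c -> ~a) -> ~a)) = max(0, 1) = 1
~c: Gödel ¬ of 0.99 = 0 (operand ≠ 0)
(b /\ ~c) = min(0.92, 0) = 0
((((b /\ c) /\ (~c \/ ~c)) \/ ((c -> ~a) -> ~a)) -> (b /\ ~c)): 1 > 0, so result = 0
(((((b /\ c) /\ (~c \/ ~c)) \/ ((c -> ~a) -> ~a)) -> (b /\ ~c)) \/ b) = max(0, 0.92) = 0.92

0.92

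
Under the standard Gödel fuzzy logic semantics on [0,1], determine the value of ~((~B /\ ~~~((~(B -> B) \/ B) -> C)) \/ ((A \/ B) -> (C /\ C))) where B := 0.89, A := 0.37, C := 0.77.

~B: Gödel ¬ of 0.89 = 0 (operand ≠ 0)
(B -> B): 0.89 ≤ 0.89, so result = 1
~(B -> B): Gödel ¬ of 1 = 0 (operand ≠ 0)
(~(B -> B) \/ B) = max(0, 0.89) = 0.89
((~(B -> B) \/ B) -> C): 0.89 > 0.77, so result = 0.77
~((~(B -> B) \/ B) -> C): Gödel ¬ of 0.77 = 0 (operand ≠ 0)
~~((~(B -> B) \/ B) -> C): Gödel ¬ of 0 = 1 (operand is 0)
~~~((~(B -> B) \/ B) -> C): Gödel ¬ of 1 = 0 (operand ≠ 0)
(~B /\ ~~~((~(B -> B) \/ B) -> C)) = min(0, 0) = 0
(A \/ B) = max(0.37, 0.89) = 0.89
(C /\ C) = min(0.77, 0.77) = 0.77
((A \/ B) -> (C /\ C)): 0.89 > 0.77, so result = 0.77
((~B /\ ~~~((~(B -> B) \/ B) -> C)) \/ ((A \/ B) -> (C /\ C))) = max(0, 0.77) = 0.77
~((~B /\ ~~~((~(B -> B) \/ B) -> C)) \/ ((A \/ B) -> (C /\ C))): Gödel ¬ of 0.77 = 0 (operand ≠ 0)

0.00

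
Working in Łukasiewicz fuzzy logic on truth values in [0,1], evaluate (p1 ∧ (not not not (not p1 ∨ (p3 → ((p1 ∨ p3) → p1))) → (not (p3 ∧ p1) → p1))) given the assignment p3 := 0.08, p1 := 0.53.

0.53

not p1: Łukasiewicz ¬ gives 1 − 0.53 = 0.47
(p1 ∨ p3) = max(0.53, 0.08) = 0.53
((p1 ∨ p3) → p1): min(1, 1 − 0.53 + 0.53) = 1
(p3 → ((p1 ∨ p3) → p1)): min(1, 1 − 0.08 + 1) = 1
(not p1 ∨ (p3 → ((p1 ∨ p3) → p1))) = max(0.47, 1) = 1
not (not p1 ∨ (p3 → ((p1 ∨ p3) → p1))): Łukasiewicz ¬ gives 1 − 1 = 0
not not (not p1 ∨ (p3 → ((p1 ∨ p3) → p1))): Łukasiewicz ¬ gives 1 − 0 = 1
not not not (not p1 ∨ (p3 → ((p1 ∨ p3) → p1))): Łukasiewicz ¬ gives 1 − 1 = 0
(p3 ∧ p1) = min(0.08, 0.53) = 0.08
not (p3 ∧ p1): Łukasiewicz ¬ gives 1 − 0.08 = 0.92
(not (p3 ∧ p1) → p1): min(1, 1 − 0.92 + 0.53) = 0.61
(not not not (not p1 ∨ (p3 → ((p1 ∨ p3) → p1))) → (not (p3 ∧ p1) → p1)): min(1, 1 − 0 + 0.61) = 1
(p1 ∧ (not not not (not p1 ∨ (p3 → ((p1 ∨ p3) → p1))) → (not (p3 ∧ p1) → p1))) = min(0.53, 1) = 0.53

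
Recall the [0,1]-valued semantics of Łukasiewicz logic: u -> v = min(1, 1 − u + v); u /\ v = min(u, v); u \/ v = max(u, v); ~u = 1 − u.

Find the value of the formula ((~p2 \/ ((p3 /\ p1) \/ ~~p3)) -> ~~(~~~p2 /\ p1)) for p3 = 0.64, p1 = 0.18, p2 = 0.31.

~p2: Łukasiewicz ¬ gives 1 − 0.31 = 0.69
(p3 /\ p1) = min(0.64, 0.18) = 0.18
~p3: Łukasiewicz ¬ gives 1 − 0.64 = 0.36
~~p3: Łukasiewicz ¬ gives 1 − 0.36 = 0.64
((p3 /\ p1) \/ ~~p3) = max(0.18, 0.64) = 0.64
(~p2 \/ ((p3 /\ p1) \/ ~~p3)) = max(0.69, 0.64) = 0.69
~p2: Łukasiewicz ¬ gives 1 − 0.31 = 0.69
~~p2: Łukasiewicz ¬ gives 1 − 0.69 = 0.31
~~~p2: Łukasiewicz ¬ gives 1 − 0.31 = 0.69
(~~~p2 /\ p1) = min(0.69, 0.18) = 0.18
~(~~~p2 /\ p1): Łukasiewicz ¬ gives 1 − 0.18 = 0.82
~~(~~~p2 /\ p1): Łukasiewicz ¬ gives 1 − 0.82 = 0.18
((~p2 \/ ((p3 /\ p1) \/ ~~p3)) -> ~~(~~~p2 /\ p1)): min(1, 1 − 0.69 + 0.18) = 0.49

0.49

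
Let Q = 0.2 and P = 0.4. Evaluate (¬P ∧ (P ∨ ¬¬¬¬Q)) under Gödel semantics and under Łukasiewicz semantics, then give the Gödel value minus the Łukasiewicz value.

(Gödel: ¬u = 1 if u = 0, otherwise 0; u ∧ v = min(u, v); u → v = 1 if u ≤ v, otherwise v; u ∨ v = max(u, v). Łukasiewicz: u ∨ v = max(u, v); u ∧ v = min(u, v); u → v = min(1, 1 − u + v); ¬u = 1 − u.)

-0.40

Gödel evaluation:
  ¬P: Gödel ¬ of 0.4 = 0 (operand ≠ 0)
  ¬Q: Gödel ¬ of 0.2 = 0 (operand ≠ 0)
  ¬¬Q: Gödel ¬ of 0 = 1 (operand is 0)
  ¬¬¬Q: Gödel ¬ of 1 = 0 (operand ≠ 0)
  ¬¬¬¬Q: Gödel ¬ of 0 = 1 (operand is 0)
  (P ∨ ¬¬¬¬Q) = max(0.4, 1) = 1
  (¬P ∧ (P ∨ ¬¬¬¬Q)) = min(0, 1) = 0
  Gödel value = 0
Łukasiewicz evaluation:
  ¬P: Łukasiewicz ¬ gives 1 − 0.4 = 0.6
  ¬Q: Łukasiewicz ¬ gives 1 − 0.2 = 0.8
  ¬¬Q: Łukasiewicz ¬ gives 1 − 0.8 = 0.2
  ¬¬¬Q: Łukasiewicz ¬ gives 1 − 0.2 = 0.8
  ¬¬¬¬Q: Łukasiewicz ¬ gives 1 − 0.8 = 0.2
  (P ∨ ¬¬¬¬Q) = max(0.4, 0.2) = 0.4
  (¬P ∧ (P ∨ ¬¬¬¬Q)) = min(0.6, 0.4) = 0.4
  Łukasiewicz value = 0.4
Difference: 0 − 0.4 = -0.40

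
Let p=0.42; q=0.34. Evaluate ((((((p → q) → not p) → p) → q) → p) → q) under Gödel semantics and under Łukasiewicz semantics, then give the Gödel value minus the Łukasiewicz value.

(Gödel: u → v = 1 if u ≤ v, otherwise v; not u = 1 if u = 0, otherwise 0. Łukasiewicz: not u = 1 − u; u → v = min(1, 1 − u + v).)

Gödel evaluation:
  (p → q): 0.42 > 0.34, so result = 0.34
  not p: Gödel ¬ of 0.42 = 0 (operand ≠ 0)
  ((p → q) → not p): 0.34 > 0, so result = 0
  (((p → q) → not p) → p): 0 ≤ 0.42, so result = 1
  ((((p → q) → not p) → p) → q): 1 > 0.34, so result = 0.34
  (((((p → q) → not p) → p) → q) → p): 0.34 ≤ 0.42, so result = 1
  ((((((p → q) → not p) → p) → q) → p) → q): 1 > 0.34, so result = 0.34
  Gödel value = 0.34
Łukasiewicz evaluation:
  (p → q): min(1, 1 − 0.42 + 0.34) = 0.92
  not p: Łukasiewicz ¬ gives 1 − 0.42 = 0.58
  ((p → q) → not p): min(1, 1 − 0.92 + 0.58) = 0.66
  (((p → q) → not p) → p): min(1, 1 − 0.66 + 0.42) = 0.76
  ((((p → q) → not p) → p) → q): min(1, 1 − 0.76 + 0.34) = 0.58
  (((((p → q) → not p) → p) → q) → p): min(1, 1 − 0.58 + 0.42) = 0.84
  ((((((p → q) → not p) → p) → q) → p) → q): min(1, 1 − 0.84 + 0.34) = 0.5
  Łukasiewicz value = 0.5
Difference: 0.34 − 0.5 = -0.16

-0.16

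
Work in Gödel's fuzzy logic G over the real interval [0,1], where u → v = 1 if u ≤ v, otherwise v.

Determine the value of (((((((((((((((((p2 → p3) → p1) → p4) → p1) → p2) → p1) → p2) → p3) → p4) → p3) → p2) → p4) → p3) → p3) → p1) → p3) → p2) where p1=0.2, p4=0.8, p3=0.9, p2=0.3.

0.30

(p2 → p3): 0.3 ≤ 0.9, so result = 1
((p2 → p3) → p1): 1 > 0.2, so result = 0.2
(((p2 → p3) → p1) → p4): 0.2 ≤ 0.8, so result = 1
((((p2 → p3) → p1) → p4) → p1): 1 > 0.2, so result = 0.2
(((((p2 → p3) → p1) → p4) → p1) → p2): 0.2 ≤ 0.3, so result = 1
((((((p2 → p3) → p1) → p4) → p1) → p2) → p1): 1 > 0.2, so result = 0.2
(((((((p2 → p3) → p1) → p4) → p1) → p2) → p1) → p2): 0.2 ≤ 0.3, so result = 1
((((((((p2 → p3) → p1) → p4) → p1) → p2) → p1) → p2) → p3): 1 > 0.9, so result = 0.9
(((((((((p2 → p3) → p1) → p4) → p1) → p2) → p1) → p2) → p3) → p4): 0.9 > 0.8, so result = 0.8
((((((((((p2 → p3) → p1) → p4) → p1) → p2) → p1) → p2) → p3) → p4) → p3): 0.8 ≤ 0.9, so result = 1
(((((((((((p2 → p3) → p1) → p4) → p1) → p2) → p1) → p2) → p3) → p4) → p3) → p2): 1 > 0.3, so result = 0.3
((((((((((((p2 → p3) → p1) → p4) → p1) → p2) → p1) → p2) → p3) → p4) → p3) → p2) → p4): 0.3 ≤ 0.8, so result = 1
(((((((((((((p2 → p3) → p1) → p4) → p1) → p2) → p1) → p2) → p3) → p4) → p3) → p2) → p4) → p3): 1 > 0.9, so result = 0.9
((((((((((((((p2 → p3) → p1) → p4) → p1) → p2) → p1) → p2) → p3) → p4) → p3) → p2) → p4) → p3) → p3): 0.9 ≤ 0.9, so result = 1
(((((((((((((((p2 → p3) → p1) → p4) → p1) → p2) → p1) → p2) → p3) → p4) → p3) → p2) → p4) → p3) → p3) → p1): 1 > 0.2, so result = 0.2
((((((((((((((((p2 → p3) → p1) → p4) → p1) → p2) → p1) → p2) → p3) → p4) → p3) → p2) → p4) → p3) → p3) → p1) → p3): 0.2 ≤ 0.9, so result = 1
(((((((((((((((((p2 → p3) → p1) → p4) → p1) → p2) → p1) → p2) → p3) → p4) → p3) → p2) → p4) → p3) → p3) → p1) → p3) → p2): 1 > 0.3, so result = 0.3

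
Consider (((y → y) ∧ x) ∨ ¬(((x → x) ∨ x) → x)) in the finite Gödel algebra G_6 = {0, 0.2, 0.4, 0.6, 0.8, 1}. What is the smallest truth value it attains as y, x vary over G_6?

0.20

The minimum is attained at y = 0, x = 0.2:
  (y → y): 0 ≤ 0, so result = 1
  ((y → y) ∧ x) = min(1, 0.2) = 0.2
  (x → x): 0.2 ≤ 0.2, so result = 1
  ((x → x) ∨ x) = max(1, 0.2) = 1
  (((x → x) ∨ x) → x): 1 > 0.2, so result = 0.2
  ¬(((x → x) ∨ x) → x): Gödel ¬ of 0.2 = 0 (operand ≠ 0)
  (((y → y) ∧ x) ∨ ¬(((x → x) ∨ x) → x)) = max(0.2, 0) = 0.2
Checking all 36 assignments confirms none give a value below 0.20.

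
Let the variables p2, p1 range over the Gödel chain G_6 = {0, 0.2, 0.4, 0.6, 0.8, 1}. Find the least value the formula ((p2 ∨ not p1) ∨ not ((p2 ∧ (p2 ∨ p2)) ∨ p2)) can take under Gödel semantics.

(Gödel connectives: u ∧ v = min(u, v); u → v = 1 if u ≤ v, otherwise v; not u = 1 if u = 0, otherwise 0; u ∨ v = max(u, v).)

0.20

The minimum is attained at p2 = 0.2, p1 = 0.2:
  not p1: Gödel ¬ of 0.2 = 0 (operand ≠ 0)
  (p2 ∨ not p1) = max(0.2, 0) = 0.2
  (p2 ∨ p2) = max(0.2, 0.2) = 0.2
  (p2 ∧ (p2 ∨ p2)) = min(0.2, 0.2) = 0.2
  ((p2 ∧ (p2 ∨ p2)) ∨ p2) = max(0.2, 0.2) = 0.2
  not ((p2 ∧ (p2 ∨ p2)) ∨ p2): Gödel ¬ of 0.2 = 0 (operand ≠ 0)
  ((p2 ∨ not p1) ∨ not ((p2 ∧ (p2 ∨ p2)) ∨ p2)) = max(0.2, 0) = 0.2
Checking all 36 assignments confirms none give a value below 0.20.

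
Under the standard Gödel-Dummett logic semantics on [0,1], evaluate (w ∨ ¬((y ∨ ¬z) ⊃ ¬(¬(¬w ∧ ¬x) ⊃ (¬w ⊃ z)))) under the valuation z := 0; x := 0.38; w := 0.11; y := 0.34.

¬z: Gödel ¬ of 0 = 1 (operand is 0)
(y ∨ ¬z) = max(0.34, 1) = 1
¬w: Gödel ¬ of 0.11 = 0 (operand ≠ 0)
¬x: Gödel ¬ of 0.38 = 0 (operand ≠ 0)
(¬w ∧ ¬x) = min(0, 0) = 0
¬(¬w ∧ ¬x): Gödel ¬ of 0 = 1 (operand is 0)
¬w: Gödel ¬ of 0.11 = 0 (operand ≠ 0)
(¬w ⊃ z): 0 ≤ 0, so result = 1
(¬(¬w ∧ ¬x) ⊃ (¬w ⊃ z)): 1 ≤ 1, so result = 1
¬(¬(¬w ∧ ¬x) ⊃ (¬w ⊃ z)): Gödel ¬ of 1 = 0 (operand ≠ 0)
((y ∨ ¬z) ⊃ ¬(¬(¬w ∧ ¬x) ⊃ (¬w ⊃ z))): 1 > 0, so result = 0
¬((y ∨ ¬z) ⊃ ¬(¬(¬w ∧ ¬x) ⊃ (¬w ⊃ z))): Gödel ¬ of 0 = 1 (operand is 0)
(w ∨ ¬((y ∨ ¬z) ⊃ ¬(¬(¬w ∧ ¬x) ⊃ (¬w ⊃ z)))) = max(0.11, 1) = 1

1.00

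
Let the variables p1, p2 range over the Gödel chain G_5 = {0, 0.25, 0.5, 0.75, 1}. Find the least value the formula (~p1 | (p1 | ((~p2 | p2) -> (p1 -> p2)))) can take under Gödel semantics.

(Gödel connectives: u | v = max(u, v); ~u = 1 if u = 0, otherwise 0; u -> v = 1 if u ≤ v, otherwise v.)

0.25

The minimum is attained at p1 = 0.25, p2 = 0:
  ~p1: Gödel ¬ of 0.25 = 0 (operand ≠ 0)
  ~p2: Gödel ¬ of 0 = 1 (operand is 0)
  (~p2 | p2) = max(1, 0) = 1
  (p1 -> p2): 0.25 > 0, so result = 0
  ((~p2 | p2) -> (p1 -> p2)): 1 > 0, so result = 0
  (p1 | ((~p2 | p2) -> (p1 -> p2))) = max(0.25, 0) = 0.25
  (~p1 | (p1 | ((~p2 | p2) -> (p1 -> p2)))) = max(0, 0.25) = 0.25
Checking all 25 assignments confirms none give a value below 0.25.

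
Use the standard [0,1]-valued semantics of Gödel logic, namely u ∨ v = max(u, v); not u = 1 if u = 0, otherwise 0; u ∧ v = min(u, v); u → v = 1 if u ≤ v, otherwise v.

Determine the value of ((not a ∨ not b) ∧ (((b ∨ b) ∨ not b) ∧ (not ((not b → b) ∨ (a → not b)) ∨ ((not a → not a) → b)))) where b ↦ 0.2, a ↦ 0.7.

0.00

not a: Gödel ¬ of 0.7 = 0 (operand ≠ 0)
not b: Gödel ¬ of 0.2 = 0 (operand ≠ 0)
(not a ∨ not b) = max(0, 0) = 0
(b ∨ b) = max(0.2, 0.2) = 0.2
not b: Gödel ¬ of 0.2 = 0 (operand ≠ 0)
((b ∨ b) ∨ not b) = max(0.2, 0) = 0.2
not b: Gödel ¬ of 0.2 = 0 (operand ≠ 0)
(not b → b): 0 ≤ 0.2, so result = 1
not b: Gödel ¬ of 0.2 = 0 (operand ≠ 0)
(a → not b): 0.7 > 0, so result = 0
((not b → b) ∨ (a → not b)) = max(1, 0) = 1
not ((not b → b) ∨ (a → not b)): Gödel ¬ of 1 = 0 (operand ≠ 0)
not a: Gödel ¬ of 0.7 = 0 (operand ≠ 0)
not a: Gödel ¬ of 0.7 = 0 (operand ≠ 0)
(not a → not a): 0 ≤ 0, so result = 1
((not a → not a) → b): 1 > 0.2, so result = 0.2
(not ((not b → b) ∨ (a → not b)) ∨ ((not a → not a) → b)) = max(0, 0.2) = 0.2
(((b ∨ b) ∨ not b) ∧ (not ((not b → b) ∨ (a → not b)) ∨ ((not a → not a) → b))) = min(0.2, 0.2) = 0.2
((not a ∨ not b) ∧ (((b ∨ b) ∨ not b) ∧ (not ((not b → b) ∨ (a → not b)) ∨ ((not a → not a) → b)))) = min(0, 0.2) = 0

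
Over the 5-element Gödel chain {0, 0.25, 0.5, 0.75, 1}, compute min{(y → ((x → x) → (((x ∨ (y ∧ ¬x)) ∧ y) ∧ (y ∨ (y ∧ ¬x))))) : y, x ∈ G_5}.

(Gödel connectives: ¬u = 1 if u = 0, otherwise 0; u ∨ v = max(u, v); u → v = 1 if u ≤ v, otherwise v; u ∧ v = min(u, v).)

The minimum is attained at y = 0.5, x = 0.25:
  (x → x): 0.25 ≤ 0.25, so result = 1
  ¬x: Gödel ¬ of 0.25 = 0 (operand ≠ 0)
  (y ∧ ¬x) = min(0.5, 0) = 0
  (x ∨ (y ∧ ¬x)) = max(0.25, 0) = 0.25
  ((x ∨ (y ∧ ¬x)) ∧ y) = min(0.25, 0.5) = 0.25
  ¬x: Gödel ¬ of 0.25 = 0 (operand ≠ 0)
  (y ∧ ¬x) = min(0.5, 0) = 0
  (y ∨ (y ∧ ¬x)) = max(0.5, 0) = 0.5
  (((x ∨ (y ∧ ¬x)) ∧ y) ∧ (y ∨ (y ∧ ¬x))) = min(0.25, 0.5) = 0.25
  ((x → x) → (((x ∨ (y ∧ ¬x)) ∧ y) ∧ (y ∨ (y ∧ ¬x)))): 1 > 0.25, so result = 0.25
  (y → ((x → x) → (((x ∨ (y ∧ ¬x)) ∧ y) ∧ (y ∨ (y ∧ ¬x))))): 0.5 > 0.25, so result = 0.25
Checking all 25 assignments confirms none give a value below 0.25.

0.25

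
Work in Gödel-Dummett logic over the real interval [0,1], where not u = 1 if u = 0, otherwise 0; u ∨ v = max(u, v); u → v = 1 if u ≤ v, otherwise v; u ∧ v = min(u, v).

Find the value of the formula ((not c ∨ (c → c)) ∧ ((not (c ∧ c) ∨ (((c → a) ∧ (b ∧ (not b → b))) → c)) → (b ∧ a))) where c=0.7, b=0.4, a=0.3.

not c: Gödel ¬ of 0.7 = 0 (operand ≠ 0)
(c → c): 0.7 ≤ 0.7, so result = 1
(not c ∨ (c → c)) = max(0, 1) = 1
(c ∧ c) = min(0.7, 0.7) = 0.7
not (c ∧ c): Gödel ¬ of 0.7 = 0 (operand ≠ 0)
(c → a): 0.7 > 0.3, so result = 0.3
not b: Gödel ¬ of 0.4 = 0 (operand ≠ 0)
(not b → b): 0 ≤ 0.4, so result = 1
(b ∧ (not b → b)) = min(0.4, 1) = 0.4
((c → a) ∧ (b ∧ (not b → b))) = min(0.3, 0.4) = 0.3
(((c → a) ∧ (b ∧ (not b → b))) → c): 0.3 ≤ 0.7, so result = 1
(not (c ∧ c) ∨ (((c → a) ∧ (b ∧ (not b → b))) → c)) = max(0, 1) = 1
(b ∧ a) = min(0.4, 0.3) = 0.3
((not (c ∧ c) ∨ (((c → a) ∧ (b ∧ (not b → b))) → c)) → (b ∧ a)): 1 > 0.3, so result = 0.3
((not c ∨ (c → c)) ∧ ((not (c ∧ c) ∨ (((c → a) ∧ (b ∧ (not b → b))) → c)) → (b ∧ a))) = min(1, 0.3) = 0.3

0.30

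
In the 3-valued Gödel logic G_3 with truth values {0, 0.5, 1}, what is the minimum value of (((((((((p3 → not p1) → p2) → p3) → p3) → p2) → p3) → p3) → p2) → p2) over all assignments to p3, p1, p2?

0.50

The minimum is attained at p3 = 0.5, p1 = 0.5, p2 = 0.5:
  not p1: Gödel ¬ of 0.5 = 0 (operand ≠ 0)
  (p3 → not p1): 0.5 > 0, so result = 0
  ((p3 → not p1) → p2): 0 ≤ 0.5, so result = 1
  (((p3 → not p1) → p2) → p3): 1 > 0.5, so result = 0.5
  ((((p3 → not p1) → p2) → p3) → p3): 0.5 ≤ 0.5, so result = 1
  (((((p3 → not p1) → p2) → p3) → p3) → p2): 1 > 0.5, so result = 0.5
  ((((((p3 → not p1) → p2) → p3) → p3) → p2) → p3): 0.5 ≤ 0.5, so result = 1
  (((((((p3 → not p1) → p2) → p3) → p3) → p2) → p3) → p3): 1 > 0.5, so result = 0.5
  ((((((((p3 → not p1) → p2) → p3) → p3) → p2) → p3) → p3) → p2): 0.5 ≤ 0.5, so result = 1
  (((((((((p3 → not p1) → p2) → p3) → p3) → p2) → p3) → p3) → p2) → p2): 1 > 0.5, so result = 0.5
Checking all 27 assignments confirms none give a value below 0.50.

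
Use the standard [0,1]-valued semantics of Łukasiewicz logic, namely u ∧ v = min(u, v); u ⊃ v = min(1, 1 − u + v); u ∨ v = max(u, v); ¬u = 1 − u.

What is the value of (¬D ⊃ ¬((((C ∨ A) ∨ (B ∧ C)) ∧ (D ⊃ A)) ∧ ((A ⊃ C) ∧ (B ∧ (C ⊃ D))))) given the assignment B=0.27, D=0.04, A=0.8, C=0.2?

0.77

¬D: Łukasiewicz ¬ gives 1 − 0.04 = 0.96
(C ∨ A) = max(0.2, 0.8) = 0.8
(B ∧ C) = min(0.27, 0.2) = 0.2
((C ∨ A) ∨ (B ∧ C)) = max(0.8, 0.2) = 0.8
(D ⊃ A): min(1, 1 − 0.04 + 0.8) = 1
(((C ∨ A) ∨ (B ∧ C)) ∧ (D ⊃ A)) = min(0.8, 1) = 0.8
(A ⊃ C): min(1, 1 − 0.8 + 0.2) = 0.4
(C ⊃ D): min(1, 1 − 0.2 + 0.04) = 0.84
(B ∧ (C ⊃ D)) = min(0.27, 0.84) = 0.27
((A ⊃ C) ∧ (B ∧ (C ⊃ D))) = min(0.4, 0.27) = 0.27
((((C ∨ A) ∨ (B ∧ C)) ∧ (D ⊃ A)) ∧ ((A ⊃ C) ∧ (B ∧ (C ⊃ D)))) = min(0.8, 0.27) = 0.27
¬((((C ∨ A) ∨ (B ∧ C)) ∧ (D ⊃ A)) ∧ ((A ⊃ C) ∧ (B ∧ (C ⊃ D)))): Łukasiewicz ¬ gives 1 − 0.27 = 0.73
(¬D ⊃ ¬((((C ∨ A) ∨ (B ∧ C)) ∧ (D ⊃ A)) ∧ ((A ⊃ C) ∧ (B ∧ (C ⊃ D))))): min(1, 1 − 0.96 + 0.73) = 0.77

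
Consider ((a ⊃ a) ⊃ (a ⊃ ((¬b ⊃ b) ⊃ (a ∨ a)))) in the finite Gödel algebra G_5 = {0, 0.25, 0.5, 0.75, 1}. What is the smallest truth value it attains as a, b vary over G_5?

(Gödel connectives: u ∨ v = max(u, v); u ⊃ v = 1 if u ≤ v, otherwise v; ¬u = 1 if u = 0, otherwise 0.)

1.00

Every assignment gives 1. For instance at a = 0, b = 0:
  (a ⊃ a): 0 ≤ 0, so result = 1
  ¬b: Gödel ¬ of 0 = 1 (operand is 0)
  (¬b ⊃ b): 1 > 0, so result = 0
  (a ∨ a) = max(0, 0) = 0
  ((¬b ⊃ b) ⊃ (a ∨ a)): 0 ≤ 0, so result = 1
  (a ⊃ ((¬b ⊃ b) ⊃ (a ∨ a))): 0 ≤ 1, so result = 1
  ((a ⊃ a) ⊃ (a ⊃ ((¬b ⊃ b) ⊃ (a ∨ a)))): 1 ≤ 1, so result = 1
All 25 assignments give value 1 — the formula is a G_5-tautology.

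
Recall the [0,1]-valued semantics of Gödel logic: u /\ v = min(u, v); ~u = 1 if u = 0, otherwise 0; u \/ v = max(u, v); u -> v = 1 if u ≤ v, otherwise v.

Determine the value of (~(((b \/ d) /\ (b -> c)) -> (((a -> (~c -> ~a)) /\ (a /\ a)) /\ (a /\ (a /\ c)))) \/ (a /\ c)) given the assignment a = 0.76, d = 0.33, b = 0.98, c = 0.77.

(b \/ d) = max(0.98, 0.33) = 0.98
(b -> c): 0.98 > 0.77, so result = 0.77
((b \/ d) /\ (b -> c)) = min(0.98, 0.77) = 0.77
~c: Gödel ¬ of 0.77 = 0 (operand ≠ 0)
~a: Gödel ¬ of 0.76 = 0 (operand ≠ 0)
(~c -> ~a): 0 ≤ 0, so result = 1
(a -> (~c -> ~a)): 0.76 ≤ 1, so result = 1
(a /\ a) = min(0.76, 0.76) = 0.76
((a -> (~c -> ~a)) /\ (a /\ a)) = min(1, 0.76) = 0.76
(a /\ c) = min(0.76, 0.77) = 0.76
(a /\ (a /\ c)) = min(0.76, 0.76) = 0.76
(((a -> (~c -> ~a)) /\ (a /\ a)) /\ (a /\ (a /\ c))) = min(0.76, 0.76) = 0.76
(((b \/ d) /\ (b -> c)) -> (((a -> (~c -> ~a)) /\ (a /\ a)) /\ (a /\ (a /\ c)))): 0.77 > 0.76, so result = 0.76
~(((b \/ d) /\ (b -> c)) -> (((a -> (~c -> ~a)) /\ (a /\ a)) /\ (a /\ (a /\ c)))): Gödel ¬ of 0.76 = 0 (operand ≠ 0)
(a /\ c) = min(0.76, 0.77) = 0.76
(~(((b \/ d) /\ (b -> c)) -> (((a -> (~c -> ~a)) /\ (a /\ a)) /\ (a /\ (a /\ c)))) \/ (a /\ c)) = max(0, 0.76) = 0.76

0.76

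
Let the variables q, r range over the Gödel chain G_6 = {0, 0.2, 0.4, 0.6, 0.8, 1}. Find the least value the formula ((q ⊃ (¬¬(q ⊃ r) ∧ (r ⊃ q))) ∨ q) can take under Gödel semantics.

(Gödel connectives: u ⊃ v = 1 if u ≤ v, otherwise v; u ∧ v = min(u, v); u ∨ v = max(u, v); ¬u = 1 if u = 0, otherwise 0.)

0.20

The minimum is attained at q = 0.2, r = 0:
  (q ⊃ r): 0.2 > 0, so result = 0
  ¬(q ⊃ r): Gödel ¬ of 0 = 1 (operand is 0)
  ¬¬(q ⊃ r): Gödel ¬ of 1 = 0 (operand ≠ 0)
  (r ⊃ q): 0 ≤ 0.2, so result = 1
  (¬¬(q ⊃ r) ∧ (r ⊃ q)) = min(0, 1) = 0
  (q ⊃ (¬¬(q ⊃ r) ∧ (r ⊃ q))): 0.2 > 0, so result = 0
  ((q ⊃ (¬¬(q ⊃ r) ∧ (r ⊃ q))) ∨ q) = max(0, 0.2) = 0.2
Checking all 36 assignments confirms none give a value below 0.20.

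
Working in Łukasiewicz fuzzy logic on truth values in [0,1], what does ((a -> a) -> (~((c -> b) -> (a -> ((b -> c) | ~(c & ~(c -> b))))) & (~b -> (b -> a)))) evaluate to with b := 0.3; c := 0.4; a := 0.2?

(a -> a): min(1, 1 − 0.2 + 0.2) = 1
(c -> b): min(1, 1 − 0.4 + 0.3) = 0.9
(b -> c): min(1, 1 − 0.3 + 0.4) = 1
(c -> b): min(1, 1 − 0.4 + 0.3) = 0.9
~(c -> b): Łukasiewicz ¬ gives 1 − 0.9 = 0.1
(c & ~(c -> b)) = min(0.4, 0.1) = 0.1
~(c & ~(c -> b)): Łukasiewicz ¬ gives 1 − 0.1 = 0.9
((b -> c) | ~(c & ~(c -> b))) = max(1, 0.9) = 1
(a -> ((b -> c) | ~(c & ~(c -> b)))): min(1, 1 − 0.2 + 1) = 1
((c -> b) -> (a -> ((b -> c) | ~(c & ~(c -> b))))): min(1, 1 − 0.9 + 1) = 1
~((c -> b) -> (a -> ((b -> c) | ~(c & ~(c -> b))))): Łukasiewicz ¬ gives 1 − 1 = 0
~b: Łukasiewicz ¬ gives 1 − 0.3 = 0.7
(b -> a): min(1, 1 − 0.3 + 0.2) = 0.9
(~b -> (b -> a)): min(1, 1 − 0.7 + 0.9) = 1
(~((c -> b) -> (a -> ((b -> c) | ~(c & ~(c -> b))))) & (~b -> (b -> a))) = min(0, 1) = 0
((a -> a) -> (~((c -> b) -> (a -> ((b -> c) | ~(c & ~(c -> b))))) & (~b -> (b -> a)))): min(1, 1 − 1 + 0) = 0

0.00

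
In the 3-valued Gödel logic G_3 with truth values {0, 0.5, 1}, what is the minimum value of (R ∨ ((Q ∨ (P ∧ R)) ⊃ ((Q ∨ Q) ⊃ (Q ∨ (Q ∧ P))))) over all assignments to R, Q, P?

1.00

Every assignment gives 1. For instance at R = 0, Q = 0, P = 0:
  (P ∧ R) = min(0, 0) = 0
  (Q ∨ (P ∧ R)) = max(0, 0) = 0
  (Q ∨ Q) = max(0, 0) = 0
  (Q ∧ P) = min(0, 0) = 0
  (Q ∨ (Q ∧ P)) = max(0, 0) = 0
  ((Q ∨ Q) ⊃ (Q ∨ (Q ∧ P))): 0 ≤ 0, so result = 1
  ((Q ∨ (P ∧ R)) ⊃ ((Q ∨ Q) ⊃ (Q ∨ (Q ∧ P)))): 0 ≤ 1, so result = 1
  (R ∨ ((Q ∨ (P ∧ R)) ⊃ ((Q ∨ Q) ⊃ (Q ∨ (Q ∧ P))))) = max(0, 1) = 1
All 27 assignments give value 1 — the formula is a G_3-tautology.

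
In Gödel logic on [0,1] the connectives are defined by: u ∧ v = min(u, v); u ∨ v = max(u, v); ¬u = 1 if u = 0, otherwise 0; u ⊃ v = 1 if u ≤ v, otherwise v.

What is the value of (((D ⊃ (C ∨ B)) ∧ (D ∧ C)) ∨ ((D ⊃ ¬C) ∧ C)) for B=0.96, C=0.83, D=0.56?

0.56

(C ∨ B) = max(0.83, 0.96) = 0.96
(D ⊃ (C ∨ B)): 0.56 ≤ 0.96, so result = 1
(D ∧ C) = min(0.56, 0.83) = 0.56
((D ⊃ (C ∨ B)) ∧ (D ∧ C)) = min(1, 0.56) = 0.56
¬C: Gödel ¬ of 0.83 = 0 (operand ≠ 0)
(D ⊃ ¬C): 0.56 > 0, so result = 0
((D ⊃ ¬C) ∧ C) = min(0, 0.83) = 0
(((D ⊃ (C ∨ B)) ∧ (D ∧ C)) ∨ ((D ⊃ ¬C) ∧ C)) = max(0.56, 0) = 0.56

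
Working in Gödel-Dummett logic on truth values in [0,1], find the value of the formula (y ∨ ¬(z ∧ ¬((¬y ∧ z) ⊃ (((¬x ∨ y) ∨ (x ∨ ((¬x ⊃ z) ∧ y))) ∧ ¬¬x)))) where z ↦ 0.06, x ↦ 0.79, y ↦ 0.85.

¬y: Gödel ¬ of 0.85 = 0 (operand ≠ 0)
(¬y ∧ z) = min(0, 0.06) = 0
¬x: Gödel ¬ of 0.79 = 0 (operand ≠ 0)
(¬x ∨ y) = max(0, 0.85) = 0.85
¬x: Gödel ¬ of 0.79 = 0 (operand ≠ 0)
(¬x ⊃ z): 0 ≤ 0.06, so result = 1
((¬x ⊃ z) ∧ y) = min(1, 0.85) = 0.85
(x ∨ ((¬x ⊃ z) ∧ y)) = max(0.79, 0.85) = 0.85
((¬x ∨ y) ∨ (x ∨ ((¬x ⊃ z) ∧ y))) = max(0.85, 0.85) = 0.85
¬x: Gödel ¬ of 0.79 = 0 (operand ≠ 0)
¬¬x: Gödel ¬ of 0 = 1 (operand is 0)
(((¬x ∨ y) ∨ (x ∨ ((¬x ⊃ z) ∧ y))) ∧ ¬¬x) = min(0.85, 1) = 0.85
((¬y ∧ z) ⊃ (((¬x ∨ y) ∨ (x ∨ ((¬x ⊃ z) ∧ y))) ∧ ¬¬x)): 0 ≤ 0.85, so result = 1
¬((¬y ∧ z) ⊃ (((¬x ∨ y) ∨ (x ∨ ((¬x ⊃ z) ∧ y))) ∧ ¬¬x)): Gödel ¬ of 1 = 0 (operand ≠ 0)
(z ∧ ¬((¬y ∧ z) ⊃ (((¬x ∨ y) ∨ (x ∨ ((¬x ⊃ z) ∧ y))) ∧ ¬¬x))) = min(0.06, 0) = 0
¬(z ∧ ¬((¬y ∧ z) ⊃ (((¬x ∨ y) ∨ (x ∨ ((¬x ⊃ z) ∧ y))) ∧ ¬¬x))): Gödel ¬ of 0 = 1 (operand is 0)
(y ∨ ¬(z ∧ ¬((¬y ∧ z) ⊃ (((¬x ∨ y) ∨ (x ∨ ((¬x ⊃ z) ∧ y))) ∧ ¬¬x)))) = max(0.85, 1) = 1

1.00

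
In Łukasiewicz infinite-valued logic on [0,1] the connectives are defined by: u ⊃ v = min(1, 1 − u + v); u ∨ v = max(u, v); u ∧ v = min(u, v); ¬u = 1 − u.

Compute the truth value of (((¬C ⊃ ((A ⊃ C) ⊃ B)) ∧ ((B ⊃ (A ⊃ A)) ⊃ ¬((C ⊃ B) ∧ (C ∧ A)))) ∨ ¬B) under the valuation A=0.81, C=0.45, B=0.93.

¬C: Łukasiewicz ¬ gives 1 − 0.45 = 0.55
(A ⊃ C): min(1, 1 − 0.81 + 0.45) = 0.64
((A ⊃ C) ⊃ B): min(1, 1 − 0.64 + 0.93) = 1
(¬C ⊃ ((A ⊃ C) ⊃ B)): min(1, 1 − 0.55 + 1) = 1
(A ⊃ A): min(1, 1 − 0.81 + 0.81) = 1
(B ⊃ (A ⊃ A)): min(1, 1 − 0.93 + 1) = 1
(C ⊃ B): min(1, 1 − 0.45 + 0.93) = 1
(C ∧ A) = min(0.45, 0.81) = 0.45
((C ⊃ B) ∧ (C ∧ A)) = min(1, 0.45) = 0.45
¬((C ⊃ B) ∧ (C ∧ A)): Łukasiewicz ¬ gives 1 − 0.45 = 0.55
((B ⊃ (A ⊃ A)) ⊃ ¬((C ⊃ B) ∧ (C ∧ A))): min(1, 1 − 1 + 0.55) = 0.55
((¬C ⊃ ((A ⊃ C) ⊃ B)) ∧ ((B ⊃ (A ⊃ A)) ⊃ ¬((C ⊃ B) ∧ (C ∧ A)))) = min(1, 0.55) = 0.55
¬B: Łukasiewicz ¬ gives 1 − 0.93 = 0.07
(((¬C ⊃ ((A ⊃ C) ⊃ B)) ∧ ((B ⊃ (A ⊃ A)) ⊃ ¬((C ⊃ B) ∧ (C ∧ A)))) ∨ ¬B) = max(0.55, 0.07) = 0.55

0.55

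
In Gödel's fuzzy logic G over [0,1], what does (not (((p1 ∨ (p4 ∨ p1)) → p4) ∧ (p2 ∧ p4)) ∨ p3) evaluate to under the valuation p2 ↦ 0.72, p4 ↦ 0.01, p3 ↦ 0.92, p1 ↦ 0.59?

0.92

(p4 ∨ p1) = max(0.01, 0.59) = 0.59
(p1 ∨ (p4 ∨ p1)) = max(0.59, 0.59) = 0.59
((p1 ∨ (p4 ∨ p1)) → p4): 0.59 > 0.01, so result = 0.01
(p2 ∧ p4) = min(0.72, 0.01) = 0.01
(((p1 ∨ (p4 ∨ p1)) → p4) ∧ (p2 ∧ p4)) = min(0.01, 0.01) = 0.01
not (((p1 ∨ (p4 ∨ p1)) → p4) ∧ (p2 ∧ p4)): Gödel ¬ of 0.01 = 0 (operand ≠ 0)
(not (((p1 ∨ (p4 ∨ p1)) → p4) ∧ (p2 ∧ p4)) ∨ p3) = max(0, 0.92) = 0.92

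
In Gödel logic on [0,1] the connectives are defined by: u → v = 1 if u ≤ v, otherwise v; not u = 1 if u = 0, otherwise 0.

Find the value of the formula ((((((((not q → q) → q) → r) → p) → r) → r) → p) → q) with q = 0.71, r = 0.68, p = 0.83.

not q: Gödel ¬ of 0.71 = 0 (operand ≠ 0)
(not q → q): 0 ≤ 0.71, so result = 1
((not q → q) → q): 1 > 0.71, so result = 0.71
(((not q → q) → q) → r): 0.71 > 0.68, so result = 0.68
((((not q → q) → q) → r) → p): 0.68 ≤ 0.83, so result = 1
(((((not q → q) → q) → r) → p) → r): 1 > 0.68, so result = 0.68
((((((not q → q) → q) → r) → p) → r) → r): 0.68 ≤ 0.68, so result = 1
(((((((not q → q) → q) → r) → p) → r) → r) → p): 1 > 0.83, so result = 0.83
((((((((not q → q) → q) → r) → p) → r) → r) → p) → q): 0.83 > 0.71, so result = 0.71

0.71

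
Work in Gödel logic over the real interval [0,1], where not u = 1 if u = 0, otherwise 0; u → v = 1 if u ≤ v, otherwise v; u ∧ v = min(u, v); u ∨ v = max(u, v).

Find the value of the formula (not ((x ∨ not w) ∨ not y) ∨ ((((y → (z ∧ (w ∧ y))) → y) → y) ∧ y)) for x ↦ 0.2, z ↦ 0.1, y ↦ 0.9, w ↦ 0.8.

not w: Gödel ¬ of 0.8 = 0 (operand ≠ 0)
(x ∨ not w) = max(0.2, 0) = 0.2
not y: Gödel ¬ of 0.9 = 0 (operand ≠ 0)
((x ∨ not w) ∨ not y) = max(0.2, 0) = 0.2
not ((x ∨ not w) ∨ not y): Gödel ¬ of 0.2 = 0 (operand ≠ 0)
(w ∧ y) = min(0.8, 0.9) = 0.8
(z ∧ (w ∧ y)) = min(0.1, 0.8) = 0.1
(y → (z ∧ (w ∧ y))): 0.9 > 0.1, so result = 0.1
((y → (z ∧ (w ∧ y))) → y): 0.1 ≤ 0.9, so result = 1
(((y → (z ∧ (w ∧ y))) → y) → y): 1 > 0.9, so result = 0.9
((((y → (z ∧ (w ∧ y))) → y) → y) ∧ y) = min(0.9, 0.9) = 0.9
(not ((x ∨ not w) ∨ not y) ∨ ((((y → (z ∧ (w ∧ y))) → y) → y) ∧ y)) = max(0, 0.9) = 0.9

0.90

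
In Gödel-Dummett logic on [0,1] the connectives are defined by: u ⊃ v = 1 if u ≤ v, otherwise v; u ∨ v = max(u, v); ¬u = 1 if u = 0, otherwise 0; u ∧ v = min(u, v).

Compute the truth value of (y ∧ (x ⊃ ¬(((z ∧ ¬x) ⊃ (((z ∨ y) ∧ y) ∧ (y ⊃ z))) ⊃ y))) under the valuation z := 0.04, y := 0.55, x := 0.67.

0.00

¬x: Gödel ¬ of 0.67 = 0 (operand ≠ 0)
(z ∧ ¬x) = min(0.04, 0) = 0
(z ∨ y) = max(0.04, 0.55) = 0.55
((z ∨ y) ∧ y) = min(0.55, 0.55) = 0.55
(y ⊃ z): 0.55 > 0.04, so result = 0.04
(((z ∨ y) ∧ y) ∧ (y ⊃ z)) = min(0.55, 0.04) = 0.04
((z ∧ ¬x) ⊃ (((z ∨ y) ∧ y) ∧ (y ⊃ z))): 0 ≤ 0.04, so result = 1
(((z ∧ ¬x) ⊃ (((z ∨ y) ∧ y) ∧ (y ⊃ z))) ⊃ y): 1 > 0.55, so result = 0.55
¬(((z ∧ ¬x) ⊃ (((z ∨ y) ∧ y) ∧ (y ⊃ z))) ⊃ y): Gödel ¬ of 0.55 = 0 (operand ≠ 0)
(x ⊃ ¬(((z ∧ ¬x) ⊃ (((z ∨ y) ∧ y) ∧ (y ⊃ z))) ⊃ y)): 0.67 > 0, so result = 0
(y ∧ (x ⊃ ¬(((z ∧ ¬x) ⊃ (((z ∨ y) ∧ y) ∧ (y ⊃ z))) ⊃ y))) = min(0.55, 0) = 0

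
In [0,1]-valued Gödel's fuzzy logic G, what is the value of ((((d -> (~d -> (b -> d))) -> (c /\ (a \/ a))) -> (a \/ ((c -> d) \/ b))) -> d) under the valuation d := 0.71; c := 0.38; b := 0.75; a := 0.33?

0.71

~d: Gödel ¬ of 0.71 = 0 (operand ≠ 0)
(b -> d): 0.75 > 0.71, so result = 0.71
(~d -> (b -> d)): 0 ≤ 0.71, so result = 1
(d -> (~d -> (b -> d))): 0.71 ≤ 1, so result = 1
(a \/ a) = max(0.33, 0.33) = 0.33
(c /\ (a \/ a)) = min(0.38, 0.33) = 0.33
((d -> (~d -> (b -> d))) -> (c /\ (a \/ a))): 1 > 0.33, so result = 0.33
(c -> d): 0.38 ≤ 0.71, so result = 1
((c -> d) \/ b) = max(1, 0.75) = 1
(a \/ ((c -> d) \/ b)) = max(0.33, 1) = 1
(((d -> (~d -> (b -> d))) -> (c /\ (a \/ a))) -> (a \/ ((c -> d) \/ b))): 0.33 ≤ 1, so result = 1
((((d -> (~d -> (b -> d))) -> (c /\ (a \/ a))) -> (a \/ ((c -> d) \/ b))) -> d): 1 > 0.71, so result = 0.71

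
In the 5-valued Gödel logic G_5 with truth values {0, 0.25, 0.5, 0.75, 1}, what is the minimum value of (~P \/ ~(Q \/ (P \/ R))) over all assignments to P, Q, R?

0.00

The minimum is attained at P = 0.25, Q = 0, R = 0:
  ~P: Gödel ¬ of 0.25 = 0 (operand ≠ 0)
  (P \/ R) = max(0.25, 0) = 0.25
  (Q \/ (P \/ R)) = max(0, 0.25) = 0.25
  ~(Q \/ (P \/ R)): Gödel ¬ of 0.25 = 0 (operand ≠ 0)
  (~P \/ ~(Q \/ (P \/ R))) = max(0, 0) = 0
Checking all 125 assignments confirms none give a value below 0.00.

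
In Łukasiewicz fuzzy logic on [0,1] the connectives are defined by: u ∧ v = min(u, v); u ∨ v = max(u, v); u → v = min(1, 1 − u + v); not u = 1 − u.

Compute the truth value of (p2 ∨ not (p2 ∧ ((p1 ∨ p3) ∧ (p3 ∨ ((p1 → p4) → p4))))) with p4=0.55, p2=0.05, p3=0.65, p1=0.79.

(p1 ∨ p3) = max(0.79, 0.65) = 0.79
(p1 → p4): min(1, 1 − 0.79 + 0.55) = 0.76
((p1 → p4) → p4): min(1, 1 − 0.76 + 0.55) = 0.79
(p3 ∨ ((p1 → p4) → p4)) = max(0.65, 0.79) = 0.79
((p1 ∨ p3) ∧ (p3 ∨ ((p1 → p4) → p4))) = min(0.79, 0.79) = 0.79
(p2 ∧ ((p1 ∨ p3) ∧ (p3 ∨ ((p1 → p4) → p4)))) = min(0.05, 0.79) = 0.05
not (p2 ∧ ((p1 ∨ p3) ∧ (p3 ∨ ((p1 → p4) → p4)))): Łukasiewicz ¬ gives 1 − 0.05 = 0.95
(p2 ∨ not (p2 ∧ ((p1 ∨ p3) ∧ (p3 ∨ ((p1 → p4) → p4))))) = max(0.05, 0.95) = 0.95

0.95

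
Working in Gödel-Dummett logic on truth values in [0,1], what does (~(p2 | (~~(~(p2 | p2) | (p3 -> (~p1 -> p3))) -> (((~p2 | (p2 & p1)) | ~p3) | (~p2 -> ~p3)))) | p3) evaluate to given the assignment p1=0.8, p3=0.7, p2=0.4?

(p2 | p2) = max(0.4, 0.4) = 0.4
~(p2 | p2): Gödel ¬ of 0.4 = 0 (operand ≠ 0)
~p1: Gödel ¬ of 0.8 = 0 (operand ≠ 0)
(~p1 -> p3): 0 ≤ 0.7, so result = 1
(p3 -> (~p1 -> p3)): 0.7 ≤ 1, so result = 1
(~(p2 | p2) | (p3 -> (~p1 -> p3))) = max(0, 1) = 1
~(~(p2 | p2) | (p3 -> (~p1 -> p3))): Gödel ¬ of 1 = 0 (operand ≠ 0)
~~(~(p2 | p2) | (p3 -> (~p1 -> p3))): Gödel ¬ of 0 = 1 (operand is 0)
~p2: Gödel ¬ of 0.4 = 0 (operand ≠ 0)
(p2 & p1) = min(0.4, 0.8) = 0.4
(~p2 | (p2 & p1)) = max(0, 0.4) = 0.4
~p3: Gödel ¬ of 0.7 = 0 (operand ≠ 0)
((~p2 | (p2 & p1)) | ~p3) = max(0.4, 0) = 0.4
~p2: Gödel ¬ of 0.4 = 0 (operand ≠ 0)
~p3: Gödel ¬ of 0.7 = 0 (operand ≠ 0)
(~p2 -> ~p3): 0 ≤ 0, so result = 1
(((~p2 | (p2 & p1)) | ~p3) | (~p2 -> ~p3)) = max(0.4, 1) = 1
(~~(~(p2 | p2) | (p3 -> (~p1 -> p3))) -> (((~p2 | (p2 & p1)) | ~p3) | (~p2 -> ~p3))): 1 ≤ 1, so result = 1
(p2 | (~~(~(p2 | p2) | (p3 -> (~p1 -> p3))) -> (((~p2 | (p2 & p1)) | ~p3) | (~p2 -> ~p3)))) = max(0.4, 1) = 1
~(p2 | (~~(~(p2 | p2) | (p3 -> (~p1 -> p3))) -> (((~p2 | (p2 & p1)) | ~p3) | (~p2 -> ~p3)))): Gödel ¬ of 1 = 0 (operand ≠ 0)
(~(p2 | (~~(~(p2 | p2) | (p3 -> (~p1 -> p3))) -> (((~p2 | (p2 & p1)) | ~p3) | (~p2 -> ~p3)))) | p3) = max(0, 0.7) = 0.7

0.70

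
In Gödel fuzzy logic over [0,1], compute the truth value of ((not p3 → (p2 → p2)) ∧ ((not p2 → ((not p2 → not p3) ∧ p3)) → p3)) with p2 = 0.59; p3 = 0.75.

not p3: Gödel ¬ of 0.75 = 0 (operand ≠ 0)
(p2 → p2): 0.59 ≤ 0.59, so result = 1
(not p3 → (p2 → p2)): 0 ≤ 1, so result = 1
not p2: Gödel ¬ of 0.59 = 0 (operand ≠ 0)
not p2: Gödel ¬ of 0.59 = 0 (operand ≠ 0)
not p3: Gödel ¬ of 0.75 = 0 (operand ≠ 0)
(not p2 → not p3): 0 ≤ 0, so result = 1
((not p2 → not p3) ∧ p3) = min(1, 0.75) = 0.75
(not p2 → ((not p2 → not p3) ∧ p3)): 0 ≤ 0.75, so result = 1
((not p2 → ((not p2 → not p3) ∧ p3)) → p3): 1 > 0.75, so result = 0.75
((not p3 → (p2 → p2)) ∧ ((not p2 → ((not p2 → not p3) ∧ p3)) → p3)) = min(1, 0.75) = 0.75

0.75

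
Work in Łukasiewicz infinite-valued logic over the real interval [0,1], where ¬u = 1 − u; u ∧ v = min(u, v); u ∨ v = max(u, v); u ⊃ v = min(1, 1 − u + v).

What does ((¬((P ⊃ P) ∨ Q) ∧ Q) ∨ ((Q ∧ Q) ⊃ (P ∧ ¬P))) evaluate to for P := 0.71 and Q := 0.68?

(P ⊃ P): min(1, 1 − 0.71 + 0.71) = 1
((P ⊃ P) ∨ Q) = max(1, 0.68) = 1
¬((P ⊃ P) ∨ Q): Łukasiewicz ¬ gives 1 − 1 = 0
(¬((P ⊃ P) ∨ Q) ∧ Q) = min(0, 0.68) = 0
(Q ∧ Q) = min(0.68, 0.68) = 0.68
¬P: Łukasiewicz ¬ gives 1 − 0.71 = 0.29
(P ∧ ¬P) = min(0.71, 0.29) = 0.29
((Q ∧ Q) ⊃ (P ∧ ¬P)): min(1, 1 − 0.68 + 0.29) = 0.61
((¬((P ⊃ P) ∨ Q) ∧ Q) ∨ ((Q ∧ Q) ⊃ (P ∧ ¬P))) = max(0, 0.61) = 0.61

0.61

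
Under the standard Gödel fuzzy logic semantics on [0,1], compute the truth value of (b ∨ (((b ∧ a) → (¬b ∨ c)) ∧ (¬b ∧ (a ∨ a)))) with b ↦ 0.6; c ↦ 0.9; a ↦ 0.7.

(b ∧ a) = min(0.6, 0.7) = 0.6
¬b: Gödel ¬ of 0.6 = 0 (operand ≠ 0)
(¬b ∨ c) = max(0, 0.9) = 0.9
((b ∧ a) → (¬b ∨ c)): 0.6 ≤ 0.9, so result = 1
¬b: Gödel ¬ of 0.6 = 0 (operand ≠ 0)
(a ∨ a) = max(0.7, 0.7) = 0.7
(¬b ∧ (a ∨ a)) = min(0, 0.7) = 0
(((b ∧ a) → (¬b ∨ c)) ∧ (¬b ∧ (a ∨ a))) = min(1, 0) = 0
(b ∨ (((b ∧ a) → (¬b ∨ c)) ∧ (¬b ∧ (a ∨ a)))) = max(0.6, 0) = 0.6

0.60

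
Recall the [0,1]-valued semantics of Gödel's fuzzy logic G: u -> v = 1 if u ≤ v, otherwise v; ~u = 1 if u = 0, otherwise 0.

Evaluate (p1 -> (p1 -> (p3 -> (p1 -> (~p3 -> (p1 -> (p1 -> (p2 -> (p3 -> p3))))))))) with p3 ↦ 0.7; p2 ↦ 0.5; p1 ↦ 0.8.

~p3: Gödel ¬ of 0.7 = 0 (operand ≠ 0)
(p3 -> p3): 0.7 ≤ 0.7, so result = 1
(p2 -> (p3 -> p3)): 0.5 ≤ 1, so result = 1
(p1 -> (p2 -> (p3 -> p3))): 0.8 ≤ 1, so result = 1
(p1 -> (p1 -> (p2 -> (p3 -> p3)))): 0.8 ≤ 1, so result = 1
(~p3 -> (p1 -> (p1 -> (p2 -> (p3 -> p3))))): 0 ≤ 1, so result = 1
(p1 -> (~p3 -> (p1 -> (p1 -> (p2 -> (p3 -> p3)))))): 0.8 ≤ 1, so result = 1
(p3 -> (p1 -> (~p3 -> (p1 -> (p1 -> (p2 -> (p3 -> p3))))))): 0.7 ≤ 1, so result = 1
(p1 -> (p3 -> (p1 -> (~p3 -> (p1 -> (p1 -> (p2 -> (p3 -> p3)))))))): 0.8 ≤ 1, so result = 1
(p1 -> (p1 -> (p3 -> (p1 -> (~p3 -> (p1 -> (p1 -> (p2 -> (p3 -> p3))))))))): 0.8 ≤ 1, so result = 1

1.00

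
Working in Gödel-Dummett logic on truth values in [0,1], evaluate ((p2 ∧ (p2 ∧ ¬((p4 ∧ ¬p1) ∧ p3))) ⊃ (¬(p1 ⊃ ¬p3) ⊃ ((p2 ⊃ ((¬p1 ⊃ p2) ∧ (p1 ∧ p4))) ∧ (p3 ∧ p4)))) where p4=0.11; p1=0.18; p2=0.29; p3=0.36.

¬p1: Gödel ¬ of 0.18 = 0 (operand ≠ 0)
(p4 ∧ ¬p1) = min(0.11, 0) = 0
((p4 ∧ ¬p1) ∧ p3) = min(0, 0.36) = 0
¬((p4 ∧ ¬p1) ∧ p3): Gödel ¬ of 0 = 1 (operand is 0)
(p2 ∧ ¬((p4 ∧ ¬p1) ∧ p3)) = min(0.29, 1) = 0.29
(p2 ∧ (p2 ∧ ¬((p4 ∧ ¬p1) ∧ p3))) = min(0.29, 0.29) = 0.29
¬p3: Gödel ¬ of 0.36 = 0 (operand ≠ 0)
(p1 ⊃ ¬p3): 0.18 > 0, so result = 0
¬(p1 ⊃ ¬p3): Gödel ¬ of 0 = 1 (operand is 0)
¬p1: Gödel ¬ of 0.18 = 0 (operand ≠ 0)
(¬p1 ⊃ p2): 0 ≤ 0.29, so result = 1
(p1 ∧ p4) = min(0.18, 0.11) = 0.11
((¬p1 ⊃ p2) ∧ (p1 ∧ p4)) = min(1, 0.11) = 0.11
(p2 ⊃ ((¬p1 ⊃ p2) ∧ (p1 ∧ p4))): 0.29 > 0.11, so result = 0.11
(p3 ∧ p4) = min(0.36, 0.11) = 0.11
((p2 ⊃ ((¬p1 ⊃ p2) ∧ (p1 ∧ p4))) ∧ (p3 ∧ p4)) = min(0.11, 0.11) = 0.11
(¬(p1 ⊃ ¬p3) ⊃ ((p2 ⊃ ((¬p1 ⊃ p2) ∧ (p1 ∧ p4))) ∧ (p3 ∧ p4))): 1 > 0.11, so result = 0.11
((p2 ∧ (p2 ∧ ¬((p4 ∧ ¬p1) ∧ p3))) ⊃ (¬(p1 ⊃ ¬p3) ⊃ ((p2 ⊃ ((¬p1 ⊃ p2) ∧ (p1 ∧ p4))) ∧ (p3 ∧ p4)))): 0.29 > 0.11, so result = 0.11

0.11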